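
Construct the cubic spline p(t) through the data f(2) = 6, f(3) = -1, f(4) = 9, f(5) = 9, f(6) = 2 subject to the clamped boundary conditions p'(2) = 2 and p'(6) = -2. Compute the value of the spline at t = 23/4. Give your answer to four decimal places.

3.0419

Let m_i = p''(x_i). Step sizes h_i = 1, 1, 1, 1; slopes of the chords Δ_i = (y_(i+1) - y_i)/h_i = -7, 10, 0, -7.
  1·m_0 + 4·m_1 + 1·m_2 = 6(Δ_1 - Δ_0) = 102
  1·m_1 + 4·m_2 + 1·m_3 = 6(Δ_2 - Δ_1) = -60
  1·m_2 + 4·m_3 + 1·m_4 = 6(Δ_3 - Δ_2) = -42
Clamped end conditions give two more equations: 2h_0·m_0 + h_0·m_1 = 6(Δ_0 - p'(2)) = -54 and h_3·m_3 + 2h_3·m_4 = 6(p'(6) - Δ_3) = 30.
Solving the tridiagonal system: m_0 = -683/14, m_1 = 305/7, m_2 = -47/2, m_3 = -67/7, m_4 = 277/14.
On [5, 6], p(t) = 9 - 199/28·(t - 5) - 67/14·(t - 5)² + 137/28·(t - 5)³.
With (t - 5) = 3/4: p(23/4) = 5451/1792.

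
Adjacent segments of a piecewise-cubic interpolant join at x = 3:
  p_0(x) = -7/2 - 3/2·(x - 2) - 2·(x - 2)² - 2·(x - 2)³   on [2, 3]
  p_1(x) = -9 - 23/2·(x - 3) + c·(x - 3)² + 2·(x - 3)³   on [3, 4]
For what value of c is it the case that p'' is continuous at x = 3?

p_0''(x) = -4 - 12·(x - 2), so p_0''(3) = -16. On the right, p_1''(3) = 2c, so c = -8.

-8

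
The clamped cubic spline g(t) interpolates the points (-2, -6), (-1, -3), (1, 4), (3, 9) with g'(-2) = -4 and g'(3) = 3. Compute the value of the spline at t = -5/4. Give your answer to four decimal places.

-4.4572

Put M_i = g'' at the i-th knot. Here h = (1, 2, 2) and Δ = (3, 7/2, 5/2), so the interior equations h_(i-1)·M_(i-1) + 2(h_(i-1)+h_i)·M_i + h_i·M_(i+1) = 6(Δ_i − Δ_(i-1)) read
  1·M_0 + 6·M_1 + 2·M_2 = 6(Δ_1 - Δ_0) = 3
  2·M_1 + 8·M_2 + 2·M_3 = 6(Δ_2 - Δ_1) = -6
Clamped end conditions give two more equations: 2h_0·M_0 + h_0·M_1 = 6(Δ_0 - g'(-2)) = 42 and h_2·M_2 + 2h_2·M_3 = 6(g'(3) - Δ_2) = 3.
Hence M_0 = 520/23, M_1 = -74/23, M_2 = -7/46, M_3 = 19/23.
On [-2, -1], g(t) = -6 - 4·(t + 2) + 260/23·(t + 2)² - 99/23·(t + 2)³.
With (t + 2) = 3/4: g(-5/4) = -6561/1472.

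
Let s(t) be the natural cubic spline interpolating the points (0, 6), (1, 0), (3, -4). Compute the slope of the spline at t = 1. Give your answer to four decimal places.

Write M_i for s''(x_i). With h_i = 1, 2 and divided differences Δ_i = -6, -2, the continuity of s' gives the tridiagonal system
  1·M_0 + 6·M_1 + 2·M_2 = 6(Δ_1 - Δ_0) = 24
Natural end conditions: M_0 = M_2 = 0.
Solving the tridiagonal system: M_0 = 0, M_1 = 4, M_2 = 0.
On [1, 3], s'(t) = b_1 + 2c_1·(t - 1) + 3d_1·(t - 1)² with b_1 = Δ_1 - h_1(2M_1 + M_2)/6 = -14/3, c_1 = M_1/2 = 2, d_1 = (M_2 - M_1)/(6h_1) = -1/3. So s'(1) = -14/3.

-4.6667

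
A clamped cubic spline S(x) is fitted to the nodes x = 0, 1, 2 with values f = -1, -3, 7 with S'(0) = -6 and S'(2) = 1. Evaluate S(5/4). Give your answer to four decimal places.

Put m_i = S'' at the i-th knot. Here h = (1, 1) and Δ = (-2, 10), so the interior equations h_(i-1)·m_(i-1) + 2(h_(i-1)+h_i)·m_i + h_i·m_(i+1) = 6(Δ_i − Δ_(i-1)) read
  1·m_0 + 4·m_1 + 1·m_2 = 6(Δ_1 - Δ_0) = 72
Clamped end conditions give two more equations: 2h_0·m_0 + h_0·m_1 = 6(Δ_0 - S'(0)) = 24 and h_1·m_1 + 2h_1·m_2 = 6(S'(2) - Δ_1) = -54.
Forward elimination and back-substitution give m_0 = -5/2, m_1 = 29, m_2 = -83/2.
On [1, 2], S(x) = -3 + 29/4·(x - 1) + 29/2·(x - 1)² - 47/4·(x - 1)³.
With (x - 1) = 1/4: S(5/4) = -119/256.

-0.4648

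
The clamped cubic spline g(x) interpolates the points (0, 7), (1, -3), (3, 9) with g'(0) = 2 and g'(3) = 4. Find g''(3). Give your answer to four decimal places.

-18.3333

Let M_i = g''(x_i). Step sizes h_i = 1, 2; slopes of the chords Δ_i = (y_(i+1) - y_i)/h_i = -10, 6.
  1·M_0 + 6·M_1 + 2·M_2 = 6(Δ_1 - Δ_0) = 96
Clamped end conditions give two more equations: 2h_0·M_0 + h_0·M_1 = 6(Δ_0 - g'(0)) = -72 and h_1·M_1 + 2h_1·M_2 = 6(g'(3) - Δ_1) = -12.
Hence M_0 = -154/3, M_1 = 92/3, M_2 = -55/3.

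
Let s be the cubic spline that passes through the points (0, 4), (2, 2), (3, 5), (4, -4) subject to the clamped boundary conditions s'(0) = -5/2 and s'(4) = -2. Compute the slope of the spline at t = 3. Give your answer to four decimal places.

Write M_i for s''(x_i). With h_i = 2, 1, 1 and divided differences Δ_i = -1, 3, -9, the continuity of s' gives the tridiagonal system
  2·M_0 + 6·M_1 + 1·M_2 = 6(Δ_1 - Δ_0) = 24
  1·M_1 + 4·M_2 + 1·M_3 = 6(Δ_2 - Δ_1) = -72
Clamped end conditions give two more equations: 2h_0·M_0 + h_0·M_1 = 6(Δ_0 - s'(0)) = 9 and h_2·M_2 + 2h_2·M_3 = 6(s'(4) - Δ_2) = 42.
Hence M_0 = -29/11, M_1 = 215/22, M_2 = -323/11, M_3 = 785/22.
On [3, 4], s'(t) = b_2 + 2c_2·(t - 3) + 3d_2·(t - 3)² with b_2 = Δ_2 - h_2(2M_2 + M_3)/6 = -227/44, c_2 = M_2/2 = -323/22, d_2 = (M_3 - M_2)/(6h_2) = 477/44. So s'(3) = -227/44.

-5.1591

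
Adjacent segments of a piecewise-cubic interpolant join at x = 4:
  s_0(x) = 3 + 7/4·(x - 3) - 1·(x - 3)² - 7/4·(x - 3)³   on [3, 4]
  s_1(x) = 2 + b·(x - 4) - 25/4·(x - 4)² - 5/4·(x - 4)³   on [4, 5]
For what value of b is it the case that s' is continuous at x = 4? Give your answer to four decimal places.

s_0'(x) = 7/4 - 2·(x - 3) - 21/4·(x - 3)², so s_0'(4) = -11/2. On the right, s_1'(4) = b, so b = -11/2.

-5.5000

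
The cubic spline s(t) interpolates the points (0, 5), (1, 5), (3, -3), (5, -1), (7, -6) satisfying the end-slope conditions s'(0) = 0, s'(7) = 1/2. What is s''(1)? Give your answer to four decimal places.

-6.9302

Write m_i for s''(x_i). With h_i = 1, 2, 2, 2 and divided differences Δ_i = 0, -4, 1, -5/2, the continuity of s' gives the tridiagonal system
  1·m_0 + 6·m_1 + 2·m_2 = 6(Δ_1 - Δ_0) = -24
  2·m_1 + 8·m_2 + 2·m_3 = 6(Δ_2 - Δ_1) = 30
  2·m_2 + 8·m_3 + 2·m_4 = 6(Δ_3 - Δ_2) = -21
Clamped end conditions give two more equations: 2h_0·m_0 + h_0·m_1 = 6(Δ_0 - s'(0)) = 0 and h_3·m_3 + 2h_3·m_4 = 6(s'(7) - Δ_3) = 18.
Forward elimination and back-substitution give m_0 = 149/43, m_1 = -298/43, m_2 = 607/86, m_3 = -271/43, m_4 = 329/43.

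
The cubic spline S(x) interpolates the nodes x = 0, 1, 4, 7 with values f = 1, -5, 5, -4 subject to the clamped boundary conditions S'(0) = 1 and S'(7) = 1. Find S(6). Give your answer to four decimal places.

Put m_i = S'' at the i-th knot. Here h = (1, 3, 3) and Δ = (-6, 10/3, -3), so the interior equations h_(i-1)·m_(i-1) + 2(h_(i-1)+h_i)·m_i + h_i·m_(i+1) = 6(Δ_i − Δ_(i-1)) read
  1·m_0 + 8·m_1 + 3·m_2 = 6(Δ_1 - Δ_0) = 56
  3·m_1 + 12·m_2 + 3·m_3 = 6(Δ_2 - Δ_1) = -38
Clamped end conditions give two more equations: 2h_0·m_0 + h_0·m_1 = 6(Δ_0 - S'(0)) = -42 and h_2·m_2 + 2h_2·m_3 = 6(S'(7) - Δ_2) = 24.
Solving the tridiagonal system: m_0 = -864/31, m_1 = 426/31, m_2 = -808/93, m_3 = 776/93.
On [4, 7], S(x) = 5 + 47/31·(x - 4) - 404/93·(x - 4)² + 88/93·(x - 4)³.
With (x - 4) = 2: S(6) = -55/31.

-1.7742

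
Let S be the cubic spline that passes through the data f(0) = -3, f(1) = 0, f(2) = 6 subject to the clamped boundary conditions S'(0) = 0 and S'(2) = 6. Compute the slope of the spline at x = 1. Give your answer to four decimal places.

Write m_i for S''(x_i). With h_i = 1, 1 and divided differences Δ_i = 3, 6, the continuity of S' gives the tridiagonal system
  1·m_0 + 4·m_1 + 1·m_2 = 6(Δ_1 - Δ_0) = 18
Clamped end conditions give two more equations: 2h_0·m_0 + h_0·m_1 = 6(Δ_0 - S'(0)) = 18 and h_1·m_1 + 2h_1·m_2 = 6(S'(2) - Δ_1) = 0.
Hence m_0 = 15/2, m_1 = 3, m_2 = -3/2.
On [1, 2], S'(x) = b_1 + 2c_1·(x - 1) + 3d_1·(x - 1)² with b_1 = Δ_1 - h_1(2m_1 + m_2)/6 = 21/4, c_1 = m_1/2 = 3/2, d_1 = (m_2 - m_1)/(6h_1) = -3/4. So S'(1) = 21/4.

5.2500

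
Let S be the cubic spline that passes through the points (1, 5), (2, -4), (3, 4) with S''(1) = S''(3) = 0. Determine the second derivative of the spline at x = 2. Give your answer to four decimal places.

25.5000

Write M_i for S''(x_i). With h_i = 1, 1 and divided differences Δ_i = -9, 8, the continuity of S' gives the tridiagonal system
  1·M_0 + 4·M_1 + 1·M_2 = 6(Δ_1 - Δ_0) = 102
Natural end conditions: M_0 = M_2 = 0.
Solving: M_0 = 0, M_1 = 51/2, M_2 = 0.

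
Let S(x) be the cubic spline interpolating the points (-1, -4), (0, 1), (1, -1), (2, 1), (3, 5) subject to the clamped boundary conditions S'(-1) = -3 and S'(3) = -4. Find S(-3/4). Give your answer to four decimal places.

-3.8097

Let M_i = S''(x_i). Step sizes h_i = 1, 1, 1, 1; slopes of the chords Δ_i = (y_(i+1) - y_i)/h_i = 5, -2, 2, 4.
  1·M_0 + 4·M_1 + 1·M_2 = 6(Δ_1 - Δ_0) = -42
  1·M_1 + 4·M_2 + 1·M_3 = 6(Δ_2 - Δ_1) = 24
  1·M_2 + 4·M_3 + 1·M_4 = 6(Δ_3 - Δ_2) = 12
Clamped end conditions give two more equations: 2h_0·M_0 + h_0·M_1 = 6(Δ_0 - S'(-1)) = 48 and h_3·M_3 + 2h_3·M_4 = 6(S'(3) - Δ_3) = -48.
Solving: M_0 = 487/14, M_1 = -151/7, M_2 = 19/2, M_3 = 53/7, M_4 = -389/14.
On [-1, 0], S(x) = -4 - 3·(x + 1) + 487/28·(x + 1)² - 263/28·(x + 1)³.
With (x + 1) = 1/4: S(-3/4) = -6827/1792.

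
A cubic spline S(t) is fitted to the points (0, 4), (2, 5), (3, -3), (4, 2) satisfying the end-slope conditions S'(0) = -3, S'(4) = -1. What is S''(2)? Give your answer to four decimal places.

-18.8636

Write m_i for S''(x_i). With h_i = 2, 1, 1 and divided differences Δ_i = 1/2, -8, 5, the continuity of S' gives the tridiagonal system
  2·m_0 + 6·m_1 + 1·m_2 = 6(Δ_1 - Δ_0) = -51
  1·m_1 + 4·m_2 + 1·m_3 = 6(Δ_2 - Δ_1) = 78
Clamped end conditions give two more equations: 2h_0·m_0 + h_0·m_1 = 6(Δ_0 - S'(0)) = 21 and h_2·m_2 + 2h_2·m_3 = 6(S'(4) - Δ_2) = -36.
Forward elimination and back-substitution give m_0 = 323/22, m_1 = -415/22, m_2 = 361/11, m_3 = -757/22.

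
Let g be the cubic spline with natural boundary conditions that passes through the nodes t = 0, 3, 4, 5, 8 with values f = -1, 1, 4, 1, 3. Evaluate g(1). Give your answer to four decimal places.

Let m_i = g''(x_i). Step sizes h_i = 3, 1, 1, 3; slopes of the chords Δ_i = (y_(i+1) - y_i)/h_i = 2/3, 3, -3, 2/3.
  3·m_0 + 8·m_1 + 1·m_2 = 6(Δ_1 - Δ_0) = 14
  1·m_1 + 4·m_2 + 1·m_3 = 6(Δ_2 - Δ_1) = -36
  1·m_2 + 8·m_3 + 3·m_4 = 6(Δ_3 - Δ_2) = 22
Natural end conditions: m_0 = m_4 = 0.
Forward elimination and back-substitution give m_0 = 0, m_1 = 31/10, m_2 = -54/5, m_3 = 41/10, m_4 = 0.
On [0, 3], g(t) = -1 - 53/60·t + 0·t² + 31/180·t³.
With t = 1: g(1) = -77/45.

-1.7111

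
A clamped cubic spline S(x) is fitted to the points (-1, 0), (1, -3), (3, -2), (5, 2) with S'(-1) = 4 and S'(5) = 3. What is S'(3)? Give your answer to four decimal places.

Write M_i for S''(x_i). With h_i = 2, 2, 2 and divided differences Δ_i = -3/2, 1/2, 2, the continuity of S' gives the tridiagonal system
  2·M_0 + 8·M_1 + 2·M_2 = 6(Δ_1 - Δ_0) = 12
  2·M_1 + 8·M_2 + 2·M_3 = 6(Δ_2 - Δ_1) = 9
Clamped end conditions give two more equations: 2h_0·M_0 + h_0·M_1 = 6(Δ_0 - S'(-1)) = -33 and h_2·M_2 + 2h_2·M_3 = 6(S'(5) - Δ_2) = 6.
Solving: M_0 = -31/3, M_1 = 25/6, M_2 = -1/3, M_3 = 5/3.
On [3, 5], S'(x) = b_2 + 2c_2·(x - 3) + 3d_2·(x - 3)² with b_2 = Δ_2 - h_2(2M_2 + M_3)/6 = 5/3, c_2 = M_2/2 = -1/6, d_2 = (M_3 - M_2)/(6h_2) = 1/6. So S'(3) = 5/3.

1.6667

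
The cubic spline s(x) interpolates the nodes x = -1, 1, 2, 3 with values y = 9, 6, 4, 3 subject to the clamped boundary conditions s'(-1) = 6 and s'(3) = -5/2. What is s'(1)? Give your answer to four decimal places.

-3.5000

With M_i denoting the second derivative at x_i, h_i = 2, 1, 1, and Δ_i = (y_(i+1) − y_i)/h_i = -3/2, -2, -1:
  2·M_0 + 6·M_1 + 1·M_2 = 6(Δ_1 - Δ_0) = -3
  1·M_1 + 4·M_2 + 1·M_3 = 6(Δ_2 - Δ_1) = 6
Clamped end conditions give two more equations: 2h_0·M_0 + h_0·M_1 = 6(Δ_0 - s'(-1)) = -45 and h_2·M_2 + 2h_2·M_3 = 6(s'(3) - Δ_2) = -9.
Forward elimination and back-substitution give M_0 = -13, M_1 = 7/2, M_2 = 2, M_3 = -11/2.
On [1, 2], s'(x) = b_1 + 2c_1·(x - 1) + 3d_1·(x - 1)² with b_1 = Δ_1 - h_1(2M_1 + M_2)/6 = -7/2, c_1 = M_1/2 = 7/4, d_1 = (M_2 - M_1)/(6h_1) = -1/4. So s'(1) = -7/2.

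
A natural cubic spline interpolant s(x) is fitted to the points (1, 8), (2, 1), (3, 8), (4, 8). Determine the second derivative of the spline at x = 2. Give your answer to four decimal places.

25.2000

With σ_i denoting the second derivative at x_i, h_i = 1, 1, 1, and Δ_i = (y_(i+1) − y_i)/h_i = -7, 7, 0:
  1·σ_0 + 4·σ_1 + 1·σ_2 = 6(Δ_1 - Δ_0) = 84
  1·σ_1 + 4·σ_2 + 1·σ_3 = 6(Δ_2 - Δ_1) = -42
Natural end conditions: σ_0 = σ_3 = 0.
Forward elimination and back-substitution give σ_0 = 0, σ_1 = 126/5, σ_2 = -84/5, σ_3 = 0.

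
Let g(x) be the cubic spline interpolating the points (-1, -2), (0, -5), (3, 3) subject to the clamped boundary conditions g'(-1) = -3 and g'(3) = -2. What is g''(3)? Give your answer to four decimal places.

Put M_i = g'' at the i-th knot. Here h = (1, 3) and Δ = (-3, 8/3), so the interior equations h_(i-1)·M_(i-1) + 2(h_(i-1)+h_i)·M_i + h_i·M_(i+1) = 6(Δ_i − Δ_(i-1)) read
  1·M_0 + 8·M_1 + 3·M_2 = 6(Δ_1 - Δ_0) = 34
Clamped end conditions give two more equations: 2h_0·M_0 + h_0·M_1 = 6(Δ_0 - g'(-1)) = 0 and h_1·M_1 + 2h_1·M_2 = 6(g'(3) - Δ_1) = -28.
Hence M_0 = -4, M_1 = 8, M_2 = -26/3.

-8.6667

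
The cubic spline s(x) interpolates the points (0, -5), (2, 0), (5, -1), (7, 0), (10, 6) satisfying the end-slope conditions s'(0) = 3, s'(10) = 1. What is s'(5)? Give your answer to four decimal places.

-0.4770

Write σ_i for s''(x_i). With h_i = 2, 3, 2, 3 and divided differences Δ_i = 5/2, -1/3, 1/2, 2, the continuity of s' gives the tridiagonal system
  2·σ_0 + 10·σ_1 + 3·σ_2 = 6(Δ_1 - Δ_0) = -17
  3·σ_1 + 10·σ_2 + 2·σ_3 = 6(Δ_2 - Δ_1) = 5
  2·σ_2 + 10·σ_3 + 3·σ_4 = 6(Δ_3 - Δ_2) = 9
Clamped end conditions give two more equations: 2h_0·σ_0 + h_0·σ_1 = 6(Δ_0 - s'(0)) = -3 and h_3·σ_3 + 2h_3·σ_4 = 6(s'(10) - Δ_3) = -6.
Forward elimination and back-substitution give σ_0 = 443/1740, σ_1 = -874/435, σ_2 = 749/870, σ_3 = 526/435, σ_4 = -698/435.
On [5, 7], s'(x) = b_2 + 2c_2·(x - 5) + 3d_2·(x - 5)² with b_2 = Δ_2 - h_2(2σ_2 + σ_3)/6 = -83/174, c_2 = σ_2/2 = 749/1740, d_2 = (σ_3 - σ_2)/(6h_2) = 101/3480. So s'(5) = -83/174.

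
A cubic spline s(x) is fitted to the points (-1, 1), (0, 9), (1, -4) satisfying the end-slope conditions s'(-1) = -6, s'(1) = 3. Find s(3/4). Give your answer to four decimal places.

With σ_i denoting the second derivative at x_i, h_i = 1, 1, and Δ_i = (y_(i+1) − y_i)/h_i = 8, -13:
  1·σ_0 + 4·σ_1 + 1·σ_2 = 6(Δ_1 - Δ_0) = -126
Clamped end conditions give two more equations: 2h_0·σ_0 + h_0·σ_1 = 6(Δ_0 - s'(-1)) = 84 and h_1·σ_1 + 2h_1·σ_2 = 6(s'(1) - Δ_1) = 96.
Solving: σ_0 = 78, σ_1 = -72, σ_2 = 84.
On [0, 1], s(x) = 9 - 3·x - 36·x² + 26·x³.
With x = 3/4: s(3/4) = -81/32.

-2.5313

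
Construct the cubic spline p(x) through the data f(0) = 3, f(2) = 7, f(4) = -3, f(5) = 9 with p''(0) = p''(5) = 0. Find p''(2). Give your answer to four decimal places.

Write M_i for p''(x_i). With h_i = 2, 2, 1 and divided differences Δ_i = 2, -5, 12, the continuity of p' gives the tridiagonal system
  2·M_0 + 8·M_1 + 2·M_2 = 6(Δ_1 - Δ_0) = -42
  2·M_1 + 6·M_2 + 1·M_3 = 6(Δ_2 - Δ_1) = 102
Natural end conditions: M_0 = M_3 = 0.
Forward elimination and back-substitution give M_0 = 0, M_1 = -114/11, M_2 = 225/11, M_3 = 0.

-10.3636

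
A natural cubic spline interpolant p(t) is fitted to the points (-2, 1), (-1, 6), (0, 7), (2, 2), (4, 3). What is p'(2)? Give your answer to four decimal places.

-1.6190

Let M_i = p''(x_i). Step sizes h_i = 1, 1, 2, 2; slopes of the chords Δ_i = (y_(i+1) - y_i)/h_i = 5, 1, -5/2, 1/2.
  1·M_0 + 4·M_1 + 1·M_2 = 6(Δ_1 - Δ_0) = -24
  1·M_1 + 6·M_2 + 2·M_3 = 6(Δ_2 - Δ_1) = -21
  2·M_2 + 8·M_3 + 2·M_4 = 6(Δ_3 - Δ_2) = 18
Natural end conditions: M_0 = M_4 = 0.
Solving the tridiagonal system: M_0 = 0, M_1 = -71/14, M_2 = -26/7, M_3 = 89/28, M_4 = 0.
On [2, 4], p'(t) = b_3 + 2c_3·(t - 2) + 3d_3·(t - 2)² with b_3 = Δ_3 - h_3(2M_3 + M_4)/6 = -34/21, c_3 = M_3/2 = 89/56, d_3 = (M_4 - M_3)/(6h_3) = -89/336. So p'(2) = -34/21.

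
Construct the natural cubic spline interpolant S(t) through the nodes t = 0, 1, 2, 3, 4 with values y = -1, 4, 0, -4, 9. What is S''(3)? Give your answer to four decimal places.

26.3571

With σ_i denoting the second derivative at x_i, h_i = 1, 1, 1, 1, and Δ_i = (y_(i+1) − y_i)/h_i = 5, -4, -4, 13:
  1·σ_0 + 4·σ_1 + 1·σ_2 = 6(Δ_1 - Δ_0) = -54
  1·σ_1 + 4·σ_2 + 1·σ_3 = 6(Δ_2 - Δ_1) = 0
  1·σ_2 + 4·σ_3 + 1·σ_4 = 6(Δ_3 - Δ_2) = 102
Natural end conditions: σ_0 = σ_4 = 0.
Hence σ_0 = 0, σ_1 = -177/14, σ_2 = -24/7, σ_3 = 369/14, σ_4 = 0.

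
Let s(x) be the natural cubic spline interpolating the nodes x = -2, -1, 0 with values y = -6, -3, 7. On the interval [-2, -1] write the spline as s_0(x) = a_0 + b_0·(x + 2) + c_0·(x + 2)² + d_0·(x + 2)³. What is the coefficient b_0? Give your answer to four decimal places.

Put σ_i = s'' at the i-th knot. Here h = (1, 1) and Δ = (3, 10), so the interior equations h_(i-1)·σ_(i-1) + 2(h_(i-1)+h_i)·σ_i + h_i·σ_(i+1) = 6(Δ_i − Δ_(i-1)) read
  1·σ_0 + 4·σ_1 + 1·σ_2 = 6(Δ_1 - Δ_0) = 42
Natural end conditions: σ_0 = σ_2 = 0.
Solving: σ_0 = 0, σ_1 = 21/2, σ_2 = 0.
On [-2, -1], with s_0(x) = a_0 + b_0·(x + 2) + c_0·(x + 2)² + d_0·(x + 2)³: c_0 = σ_0/2 = 0, d_0 = (σ_1 - σ_0)/(6h_0) = 7/4, b_0 = Δ_0 - h_0(2σ_0 + σ_1)/6 = 5/4.

1.2500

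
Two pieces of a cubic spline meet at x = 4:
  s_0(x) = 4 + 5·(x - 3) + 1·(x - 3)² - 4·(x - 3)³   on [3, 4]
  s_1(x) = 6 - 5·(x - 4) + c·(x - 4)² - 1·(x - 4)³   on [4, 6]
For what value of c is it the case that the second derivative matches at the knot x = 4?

-11

s_0''(x) = 2 - 24·(x - 3), so s_0''(4) = -22. On the right, s_1''(4) = 2c, so c = -11.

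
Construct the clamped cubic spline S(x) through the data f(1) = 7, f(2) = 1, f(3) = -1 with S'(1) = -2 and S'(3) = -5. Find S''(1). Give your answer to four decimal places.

Put m_i = S'' at the i-th knot. Here h = (1, 1) and Δ = (-6, -2), so the interior equations h_(i-1)·m_(i-1) + 2(h_(i-1)+h_i)·m_i + h_i·m_(i+1) = 6(Δ_i − Δ_(i-1)) read
  1·m_0 + 4·m_1 + 1·m_2 = 6(Δ_1 - Δ_0) = 24
Clamped end conditions give two more equations: 2h_0·m_0 + h_0·m_1 = 6(Δ_0 - S'(1)) = -24 and h_1·m_1 + 2h_1·m_2 = 6(S'(3) - Δ_1) = -18.
Solving the tridiagonal system: m_0 = -39/2, m_1 = 15, m_2 = -33/2.

-19.5000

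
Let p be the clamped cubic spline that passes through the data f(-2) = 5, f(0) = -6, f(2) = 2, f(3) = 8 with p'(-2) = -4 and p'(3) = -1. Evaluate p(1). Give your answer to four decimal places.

Put σ_i = p'' at the i-th knot. Here h = (2, 2, 1) and Δ = (-11/2, 4, 6), so the interior equations h_(i-1)·σ_(i-1) + 2(h_(i-1)+h_i)·σ_i + h_i·σ_(i+1) = 6(Δ_i − Δ_(i-1)) read
  2·σ_0 + 8·σ_1 + 2·σ_2 = 6(Δ_1 - Δ_0) = 57
  2·σ_1 + 6·σ_2 + 1·σ_3 = 6(Δ_2 - Δ_1) = 12
Clamped end conditions give two more equations: 2h_0·σ_0 + h_0·σ_1 = 6(Δ_0 - p'(-2)) = -9 and h_2·σ_2 + 2h_2·σ_3 = 6(p'(3) - Δ_2) = -42.
Forward elimination and back-substitution give σ_0 = -285/46, σ_1 = 363/46, σ_2 = 72/23, σ_3 = -519/23.
On [0, 2], p(x) = -6 - 53/23·x + 363/92·x² - 73/184·x³.
With x = 1: p(1) = -875/184.

-4.7554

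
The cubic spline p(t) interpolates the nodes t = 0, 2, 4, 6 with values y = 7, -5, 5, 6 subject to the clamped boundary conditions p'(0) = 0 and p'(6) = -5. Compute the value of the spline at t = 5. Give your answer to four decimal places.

With M_i denoting the second derivative at x_i, h_i = 2, 2, 2, and Δ_i = (y_(i+1) − y_i)/h_i = -6, 5, 1/2:
  2·M_0 + 8·M_1 + 2·M_2 = 6(Δ_1 - Δ_0) = 66
  2·M_1 + 8·M_2 + 2·M_3 = 6(Δ_2 - Δ_1) = -27
Clamped end conditions give two more equations: 2h_0·M_0 + h_0·M_1 = 6(Δ_0 - p'(0)) = -36 and h_2·M_2 + 2h_2·M_3 = 6(p'(6) - Δ_2) = -33.
Forward elimination and back-substitution give M_0 = -473/30, M_1 = 203/15, M_2 = -161/30, M_3 = -167/30.
On [4, 6], p(t) = 5 + 89/15·(t - 4) - 161/60·(t - 4)² - 1/60·(t - 4)³.
With (t - 4) = 1: p(5) = 247/30.

8.2333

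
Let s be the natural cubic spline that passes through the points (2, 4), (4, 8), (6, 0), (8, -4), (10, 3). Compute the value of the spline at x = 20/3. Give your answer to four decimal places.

-2.5079

Put M_i = s'' at the i-th knot. Here h = (2, 2, 2, 2) and Δ = (2, -4, -2, 7/2), so the interior equations h_(i-1)·M_(i-1) + 2(h_(i-1)+h_i)·M_i + h_i·M_(i+1) = 6(Δ_i − Δ_(i-1)) read
  2·M_0 + 8·M_1 + 2·M_2 = 6(Δ_1 - Δ_0) = -36
  2·M_1 + 8·M_2 + 2·M_3 = 6(Δ_2 - Δ_1) = 12
  2·M_2 + 8·M_3 + 2·M_4 = 6(Δ_3 - Δ_2) = 33
Natural end conditions: M_0 = M_4 = 0.
Solving the tridiagonal system: M_0 = 0, M_1 = -555/112, M_2 = 51/28, M_3 = 411/112, M_4 = 0.
On [6, 8], s(x) = 0 - 71/16·(x - 6) + 51/56·(x - 6)² + 69/448·(x - 6)³.
With (x - 6) = 2/3: s(20/3) = -158/63.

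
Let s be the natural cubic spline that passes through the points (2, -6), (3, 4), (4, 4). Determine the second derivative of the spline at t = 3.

-15

Let σ_i = s''(x_i). Step sizes h_i = 1, 1; slopes of the chords Δ_i = (y_(i+1) - y_i)/h_i = 10, 0.
  1·σ_0 + 4·σ_1 + 1·σ_2 = 6(Δ_1 - Δ_0) = -60
Natural end conditions: σ_0 = σ_2 = 0.
Forward elimination and back-substitution give σ_0 = 0, σ_1 = -15, σ_2 = 0.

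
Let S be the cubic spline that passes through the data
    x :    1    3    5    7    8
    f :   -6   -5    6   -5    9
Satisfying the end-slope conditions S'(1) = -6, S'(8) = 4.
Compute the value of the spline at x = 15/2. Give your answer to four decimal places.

Let σ_i = S''(x_i). Step sizes h_i = 2, 2, 2, 1; slopes of the chords Δ_i = (y_(i+1) - y_i)/h_i = 1/2, 11/2, -11/2, 14.
  2·σ_0 + 8·σ_1 + 2·σ_2 = 6(Δ_1 - Δ_0) = 30
  2·σ_1 + 8·σ_2 + 2·σ_3 = 6(Δ_2 - Δ_1) = -66
  2·σ_2 + 6·σ_3 + 1·σ_4 = 6(Δ_3 - Δ_2) = 117
Clamped end conditions give two more equations: 2h_0·σ_0 + h_0·σ_1 = 6(Δ_0 - S'(1)) = 39 and h_3·σ_3 + 2h_3·σ_4 = 6(S'(8) - Δ_3) = -60.
Solving the tridiagonal system: σ_0 = 1099/172, σ_1 = 289/43, σ_2 = -3143/172, σ_3 = 1435/43, σ_4 = -4015/86.
On [7, 8], S(x) = -5 + 1833/172·(x - 7) + 1435/86·(x - 7)² - 2295/172·(x - 7)³.
With (x - 7) = 1/2: S(15/2) = 3897/1376.

2.8321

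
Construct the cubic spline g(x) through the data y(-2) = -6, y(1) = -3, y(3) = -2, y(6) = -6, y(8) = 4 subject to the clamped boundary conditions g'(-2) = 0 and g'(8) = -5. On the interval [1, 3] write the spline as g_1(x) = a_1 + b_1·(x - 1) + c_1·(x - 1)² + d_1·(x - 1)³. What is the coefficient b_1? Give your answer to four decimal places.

Write M_i for g''(x_i). With h_i = 3, 2, 3, 2 and divided differences Δ_i = 1, 1/2, -4/3, 5, the continuity of g' gives the tridiagonal system
  3·M_0 + 10·M_1 + 2·M_2 = 6(Δ_1 - Δ_0) = -3
  2·M_1 + 10·M_2 + 3·M_3 = 6(Δ_2 - Δ_1) = -11
  3·M_2 + 10·M_3 + 2·M_4 = 6(Δ_3 - Δ_2) = 38
Clamped end conditions give two more equations: 2h_0·M_0 + h_0·M_1 = 6(Δ_0 - g'(-2)) = 6 and h_3·M_3 + 2h_3·M_4 = 6(g'(8) - Δ_3) = -60.
Hence M_0 = 79/87, M_1 = 16/87, M_2 = -329/87, M_3 = 767/87, M_4 = -3377/174.
On [1, 3], with g_1(x) = a_1 + b_1·(x - 1) + c_1·(x - 1)² + d_1·(x - 1)³: c_1 = M_1/2 = 8/87, d_1 = (M_2 - M_1)/(6h_1) = -115/348, b_1 = Δ_1 - h_1(2M_1 + M_2)/6 = 95/58.

1.6379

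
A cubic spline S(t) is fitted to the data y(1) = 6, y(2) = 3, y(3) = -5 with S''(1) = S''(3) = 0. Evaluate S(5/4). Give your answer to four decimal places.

Let M_i = S''(x_i). Step sizes h_i = 1, 1; slopes of the chords Δ_i = (y_(i+1) - y_i)/h_i = -3, -8.
  1·M_0 + 4·M_1 + 1·M_2 = 6(Δ_1 - Δ_0) = -30
Natural end conditions: M_0 = M_2 = 0.
Hence M_0 = 0, M_1 = -15/2, M_2 = 0.
On [1, 2], S(t) = 6 - 7/4·(t - 1) + 0·(t - 1)² - 5/4·(t - 1)³.
With (t - 1) = 1/4: S(5/4) = 1419/256.

5.5430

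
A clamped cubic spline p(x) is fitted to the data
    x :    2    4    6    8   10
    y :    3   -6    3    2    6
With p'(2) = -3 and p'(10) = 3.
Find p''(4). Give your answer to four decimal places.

Put m_i = p'' at the i-th knot. Here h = (2, 2, 2, 2) and Δ = (-9/2, 9/2, -1/2, 2), so the interior equations h_(i-1)·m_(i-1) + 2(h_(i-1)+h_i)·m_i + h_i·m_(i+1) = 6(Δ_i − Δ_(i-1)) read
  2·m_0 + 8·m_1 + 2·m_2 = 6(Δ_1 - Δ_0) = 54
  2·m_1 + 8·m_2 + 2·m_3 = 6(Δ_2 - Δ_1) = -30
  2·m_2 + 8·m_3 + 2·m_4 = 6(Δ_3 - Δ_2) = 15
Clamped end conditions give two more equations: 2h_0·m_0 + h_0·m_1 = 6(Δ_0 - p'(2)) = -9 and h_3·m_3 + 2h_3·m_4 = 6(p'(10) - Δ_3) = 6.
Solving: m_0 = -837/112, m_1 = 585/56, m_2 = -117/16, m_3 = 213/56, m_4 = -45/112.

10.4464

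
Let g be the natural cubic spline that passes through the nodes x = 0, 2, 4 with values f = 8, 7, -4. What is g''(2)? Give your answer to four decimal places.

Put m_i = g'' at the i-th knot. Here h = (2, 2) and Δ = (-1/2, -11/2), so the interior equations h_(i-1)·m_(i-1) + 2(h_(i-1)+h_i)·m_i + h_i·m_(i+1) = 6(Δ_i − Δ_(i-1)) read
  2·m_0 + 8·m_1 + 2·m_2 = 6(Δ_1 - Δ_0) = -30
Natural end conditions: m_0 = m_2 = 0.
Forward elimination and back-substitution give m_0 = 0, m_1 = -15/4, m_2 = 0.

-3.7500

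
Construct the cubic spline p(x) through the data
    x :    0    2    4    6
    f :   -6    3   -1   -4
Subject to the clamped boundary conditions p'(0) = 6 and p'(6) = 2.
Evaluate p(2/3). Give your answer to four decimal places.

-2.0716

Put M_i = p'' at the i-th knot. Here h = (2, 2, 2) and Δ = (9/2, -2, -3/2), so the interior equations h_(i-1)·M_(i-1) + 2(h_(i-1)+h_i)·M_i + h_i·M_(i+1) = 6(Δ_i − Δ_(i-1)) read
  2·M_0 + 8·M_1 + 2·M_2 = 6(Δ_1 - Δ_0) = -39
  2·M_1 + 8·M_2 + 2·M_3 = 6(Δ_2 - Δ_1) = 3
Clamped end conditions give two more equations: 2h_0·M_0 + h_0·M_1 = 6(Δ_0 - p'(0)) = -9 and h_2·M_2 + 2h_2·M_3 = 6(p'(6) - Δ_2) = 21.
Forward elimination and back-substitution give M_0 = 4/15, M_1 = -151/30, M_2 = 11/30, M_3 = 76/15.
On [0, 2], p(x) = -6 + 6·x + 2/15·x² - 53/120·x³.
With x = 2/3: p(2/3) = -839/405.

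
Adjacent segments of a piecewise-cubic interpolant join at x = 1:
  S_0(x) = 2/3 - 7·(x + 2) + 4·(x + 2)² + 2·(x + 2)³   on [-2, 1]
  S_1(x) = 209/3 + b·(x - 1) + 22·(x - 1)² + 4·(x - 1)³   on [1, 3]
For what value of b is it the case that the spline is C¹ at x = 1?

71

S_0'(x) = -7 + 8·(x + 2) + 6·(x + 2)², so S_0'(1) = 71. On the right, S_1'(1) = b, so b = 71.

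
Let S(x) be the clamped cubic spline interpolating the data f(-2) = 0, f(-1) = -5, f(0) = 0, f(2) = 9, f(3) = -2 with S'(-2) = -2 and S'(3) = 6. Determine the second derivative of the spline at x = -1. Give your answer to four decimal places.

18.0156

With M_i denoting the second derivative at x_i, h_i = 1, 1, 2, 1, and Δ_i = (y_(i+1) − y_i)/h_i = -5, 5, 9/2, -11:
  1·M_0 + 4·M_1 + 1·M_2 = 6(Δ_1 - Δ_0) = 60
  1·M_1 + 6·M_2 + 2·M_3 = 6(Δ_2 - Δ_1) = -3
  2·M_2 + 6·M_3 + 1·M_4 = 6(Δ_3 - Δ_2) = -93
Clamped end conditions give two more equations: 2h_0·M_0 + h_0·M_1 = 6(Δ_0 - S'(-2)) = -18 and h_3·M_3 + 2h_3·M_4 = 6(S'(3) - Δ_3) = 102.
Forward elimination and back-substitution give M_0 = -2305/128, M_1 = 1153/64, M_2 = 761/128, M_3 = -907/32, M_4 = 4171/64.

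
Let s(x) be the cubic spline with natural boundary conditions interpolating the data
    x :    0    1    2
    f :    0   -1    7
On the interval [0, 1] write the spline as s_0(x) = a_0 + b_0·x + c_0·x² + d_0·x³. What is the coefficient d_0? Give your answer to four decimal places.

With m_i denoting the second derivative at x_i, h_i = 1, 1, and Δ_i = (y_(i+1) − y_i)/h_i = -1, 8:
  1·m_0 + 4·m_1 + 1·m_2 = 6(Δ_1 - Δ_0) = 54
Natural end conditions: m_0 = m_2 = 0.
Solving the tridiagonal system: m_0 = 0, m_1 = 27/2, m_2 = 0.
On [0, 1], with s_0(x) = a_0 + b_0·x + c_0·x² + d_0·x³: c_0 = m_0/2 = 0, d_0 = (m_1 - m_0)/(6h_0) = 9/4, b_0 = Δ_0 - h_0(2m_0 + m_1)/6 = -13/4.

2.2500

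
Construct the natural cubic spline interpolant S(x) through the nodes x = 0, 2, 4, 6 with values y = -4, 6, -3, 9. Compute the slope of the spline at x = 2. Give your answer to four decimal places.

Write M_i for S''(x_i). With h_i = 2, 2, 2 and divided differences Δ_i = 5, -9/2, 6, the continuity of S' gives the tridiagonal system
  2·M_0 + 8·M_1 + 2·M_2 = 6(Δ_1 - Δ_0) = -57
  2·M_1 + 8·M_2 + 2·M_3 = 6(Δ_2 - Δ_1) = 63
Natural end conditions: M_0 = M_3 = 0.
Hence M_0 = 0, M_1 = -97/10, M_2 = 103/10, M_3 = 0.
On [2, 4], S'(x) = b_1 + 2c_1·(x - 2) + 3d_1·(x - 2)² with b_1 = Δ_1 - h_1(2M_1 + M_2)/6 = -22/15, c_1 = M_1/2 = -97/20, d_1 = (M_2 - M_1)/(6h_1) = 5/3. So S'(2) = -22/15.

-1.4667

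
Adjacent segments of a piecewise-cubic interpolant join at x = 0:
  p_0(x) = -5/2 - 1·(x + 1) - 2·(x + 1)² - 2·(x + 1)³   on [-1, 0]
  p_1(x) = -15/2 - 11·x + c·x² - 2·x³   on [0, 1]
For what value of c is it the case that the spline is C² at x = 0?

-8

p_0''(x) = -4 - 12·(x + 1), so p_0''(0) = -16. On the right, p_1''(0) = 2c, so c = -8.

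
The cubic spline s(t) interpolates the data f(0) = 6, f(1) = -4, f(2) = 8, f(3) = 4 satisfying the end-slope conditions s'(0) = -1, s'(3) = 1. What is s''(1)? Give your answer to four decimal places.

Put M_i = s'' at the i-th knot. Here h = (1, 1, 1) and Δ = (-10, 12, -4), so the interior equations h_(i-1)·M_(i-1) + 2(h_(i-1)+h_i)·M_i + h_i·M_(i+1) = 6(Δ_i − Δ_(i-1)) read
  1·M_0 + 4·M_1 + 1·M_2 = 6(Δ_1 - Δ_0) = 132
  1·M_1 + 4·M_2 + 1·M_3 = 6(Δ_2 - Δ_1) = -96
Clamped end conditions give two more equations: 2h_0·M_0 + h_0·M_1 = 6(Δ_0 - s'(0)) = -54 and h_2·M_2 + 2h_2·M_3 = 6(s'(3) - Δ_2) = 30.
Solving: M_0 = -170/3, M_1 = 178/3, M_2 = -146/3, M_3 = 118/3.

59.3333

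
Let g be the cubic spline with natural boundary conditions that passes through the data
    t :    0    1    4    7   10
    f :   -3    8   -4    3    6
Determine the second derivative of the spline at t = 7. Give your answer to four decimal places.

With σ_i denoting the second derivative at x_i, h_i = 1, 3, 3, 3, and Δ_i = (y_(i+1) − y_i)/h_i = 11, -4, 7/3, 1:
  1·σ_0 + 8·σ_1 + 3·σ_2 = 6(Δ_1 - Δ_0) = -90
  3·σ_1 + 12·σ_2 + 3·σ_3 = 6(Δ_2 - Δ_1) = 38
  3·σ_2 + 12·σ_3 + 3·σ_4 = 6(Δ_3 - Δ_2) = -8
Natural end conditions: σ_0 = σ_4 = 0.
Forward elimination and back-substitution give σ_0 = 0, σ_1 = -755/54, σ_2 = 590/81, σ_3 = -403/162, σ_4 = 0.

-2.4877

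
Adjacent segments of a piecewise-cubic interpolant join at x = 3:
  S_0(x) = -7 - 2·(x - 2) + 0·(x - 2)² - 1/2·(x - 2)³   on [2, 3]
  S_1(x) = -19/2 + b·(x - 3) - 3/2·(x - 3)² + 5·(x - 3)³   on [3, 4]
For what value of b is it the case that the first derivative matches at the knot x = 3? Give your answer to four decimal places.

S_0'(x) = -2 + 0·(x - 2) - 3/2·(x - 2)², so S_0'(3) = -7/2. On the right, S_1'(3) = b, so b = -7/2.

-3.5000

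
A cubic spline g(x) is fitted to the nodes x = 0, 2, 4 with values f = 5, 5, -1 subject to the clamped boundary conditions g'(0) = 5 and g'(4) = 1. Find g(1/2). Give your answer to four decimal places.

6.7578

With m_i denoting the second derivative at x_i, h_i = 2, 2, and Δ_i = (y_(i+1) − y_i)/h_i = 0, -3:
  2·m_0 + 8·m_1 + 2·m_2 = 6(Δ_1 - Δ_0) = -18
Clamped end conditions give two more equations: 2h_0·m_0 + h_0·m_1 = 6(Δ_0 - g'(0)) = -30 and h_1·m_1 + 2h_1·m_2 = 6(g'(4) - Δ_1) = 24.
Forward elimination and back-substitution give m_0 = -25/4, m_1 = -5/2, m_2 = 29/4.
On [0, 2], g(x) = 5 + 5·x - 25/8·x² + 5/16·x³.
With x = 1/2: g(1/2) = 865/128.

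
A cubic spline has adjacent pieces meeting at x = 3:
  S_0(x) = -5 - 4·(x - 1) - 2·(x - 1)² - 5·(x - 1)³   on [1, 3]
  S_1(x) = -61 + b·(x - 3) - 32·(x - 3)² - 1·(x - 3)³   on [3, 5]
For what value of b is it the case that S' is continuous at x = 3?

-72

S_0'(x) = -4 - 4·(x - 1) - 15·(x - 1)², so S_0'(3) = -72. On the right, S_1'(3) = b, so b = -72.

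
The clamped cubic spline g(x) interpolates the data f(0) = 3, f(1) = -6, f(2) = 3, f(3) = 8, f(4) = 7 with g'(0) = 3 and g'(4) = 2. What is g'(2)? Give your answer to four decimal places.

11.5000

Let m_i = g''(x_i). Step sizes h_i = 1, 1, 1, 1; slopes of the chords Δ_i = (y_(i+1) - y_i)/h_i = -9, 9, 5, -1.
  1·m_0 + 4·m_1 + 1·m_2 = 6(Δ_1 - Δ_0) = 108
  1·m_1 + 4·m_2 + 1·m_3 = 6(Δ_2 - Δ_1) = -24
  1·m_2 + 4·m_3 + 1·m_4 = 6(Δ_3 - Δ_2) = -36
Clamped end conditions give two more equations: 2h_0·m_0 + h_0·m_1 = 6(Δ_0 - g'(0)) = -72 and h_3·m_3 + 2h_3·m_4 = 6(g'(4) - Δ_3) = 18.
Solving the tridiagonal system: m_0 = -235/4, m_1 = 91/2, m_2 = -61/4, m_3 = -17/2, m_4 = 53/4.
On [2, 3], g'(x) = b_2 + 2c_2·(x - 2) + 3d_2·(x - 2)² with b_2 = Δ_2 - h_2(2m_2 + m_3)/6 = 23/2, c_2 = m_2/2 = -61/8, d_2 = (m_3 - m_2)/(6h_2) = 9/8. So g'(2) = 23/2.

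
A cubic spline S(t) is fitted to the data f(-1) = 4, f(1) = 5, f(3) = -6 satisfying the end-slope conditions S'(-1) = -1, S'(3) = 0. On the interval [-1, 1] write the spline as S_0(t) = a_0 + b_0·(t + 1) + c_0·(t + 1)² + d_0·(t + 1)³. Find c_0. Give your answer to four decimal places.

Put M_i = S'' at the i-th knot. Here h = (2, 2) and Δ = (1/2, -11/2), so the interior equations h_(i-1)·M_(i-1) + 2(h_(i-1)+h_i)·M_i + h_i·M_(i+1) = 6(Δ_i − Δ_(i-1)) read
  2·M_0 + 8·M_1 + 2·M_2 = 6(Δ_1 - Δ_0) = -36
Clamped end conditions give two more equations: 2h_0·M_0 + h_0·M_1 = 6(Δ_0 - S'(-1)) = 9 and h_1·M_1 + 2h_1·M_2 = 6(S'(3) - Δ_1) = 33.
Forward elimination and back-substitution give M_0 = 7, M_1 = -19/2, M_2 = 13.
On [-1, 1], with S_0(t) = a_0 + b_0·(t + 1) + c_0·(t + 1)² + d_0·(t + 1)³: c_0 = M_0/2 = 7/2, d_0 = (M_1 - M_0)/(6h_0) = -11/8, b_0 = Δ_0 - h_0(2M_0 + M_1)/6 = -1.

3.5000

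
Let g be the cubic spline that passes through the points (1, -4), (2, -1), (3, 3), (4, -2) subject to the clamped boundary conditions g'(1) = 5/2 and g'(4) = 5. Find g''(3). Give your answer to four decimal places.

Put σ_i = g'' at the i-th knot. Here h = (1, 1, 1) and Δ = (3, 4, -5), so the interior equations h_(i-1)·σ_(i-1) + 2(h_(i-1)+h_i)·σ_i + h_i·σ_(i+1) = 6(Δ_i − Δ_(i-1)) read
  1·σ_0 + 4·σ_1 + 1·σ_2 = 6(Δ_1 - Δ_0) = 6
  1·σ_1 + 4·σ_2 + 1·σ_3 = 6(Δ_2 - Δ_1) = -54
Clamped end conditions give two more equations: 2h_0·σ_0 + h_0·σ_1 = 6(Δ_0 - g'(1)) = 3 and h_2·σ_2 + 2h_2·σ_3 = 6(g'(4) - Δ_2) = 60.
Solving the tridiagonal system: σ_0 = -44/15, σ_1 = 133/15, σ_2 = -398/15, σ_3 = 649/15.

-26.5333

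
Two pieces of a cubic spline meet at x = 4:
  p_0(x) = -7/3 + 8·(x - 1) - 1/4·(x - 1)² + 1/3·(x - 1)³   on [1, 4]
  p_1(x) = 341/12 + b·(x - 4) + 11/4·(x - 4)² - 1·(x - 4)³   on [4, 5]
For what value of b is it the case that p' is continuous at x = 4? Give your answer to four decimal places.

15.5000

p_0'(x) = 8 - 1/2·(x - 1) + 1·(x - 1)², so p_0'(4) = 31/2. On the right, p_1'(4) = b, so b = 31/2.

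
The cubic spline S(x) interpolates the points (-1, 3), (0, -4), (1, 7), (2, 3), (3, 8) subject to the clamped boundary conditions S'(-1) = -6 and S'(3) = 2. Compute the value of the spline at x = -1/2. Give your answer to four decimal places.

With M_i denoting the second derivative at x_i, h_i = 1, 1, 1, 1, and Δ_i = (y_(i+1) − y_i)/h_i = -7, 11, -4, 5:
  1·M_0 + 4·M_1 + 1·M_2 = 6(Δ_1 - Δ_0) = 108
  1·M_1 + 4·M_2 + 1·M_3 = 6(Δ_2 - Δ_1) = -90
  1·M_2 + 4·M_3 + 1·M_4 = 6(Δ_3 - Δ_2) = 54
Clamped end conditions give two more equations: 2h_0·M_0 + h_0·M_1 = 6(Δ_0 - S'(-1)) = -6 and h_3·M_3 + 2h_3·M_4 = 6(S'(3) - Δ_3) = -18.
Forward elimination and back-substitution give M_0 = -691/28, M_1 = 607/14, M_2 = -163/4, M_3 = 415/14, M_4 = -667/28.
On [-1, 0], S(x) = 3 - 6·(x + 1) - 691/56·(x + 1)² + 635/56·(x + 1)³.
With (x + 1) = 1/2: S(-1/2) = -747/448.

-1.6674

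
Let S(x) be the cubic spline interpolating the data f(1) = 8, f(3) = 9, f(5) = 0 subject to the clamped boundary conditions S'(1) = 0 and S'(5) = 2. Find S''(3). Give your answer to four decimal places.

Let m_i = S''(x_i). Step sizes h_i = 2, 2; slopes of the chords Δ_i = (y_(i+1) - y_i)/h_i = 1/2, -9/2.
  2·m_0 + 8·m_1 + 2·m_2 = 6(Δ_1 - Δ_0) = -30
Clamped end conditions give two more equations: 2h_0·m_0 + h_0·m_1 = 6(Δ_0 - S'(1)) = 3 and h_1·m_1 + 2h_1·m_2 = 6(S'(5) - Δ_1) = 39.
Forward elimination and back-substitution give m_0 = 5, m_1 = -17/2, m_2 = 14.

-8.5000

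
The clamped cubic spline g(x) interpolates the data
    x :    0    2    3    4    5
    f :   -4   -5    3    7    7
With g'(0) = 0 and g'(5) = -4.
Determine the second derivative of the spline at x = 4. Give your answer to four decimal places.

With m_i denoting the second derivative at x_i, h_i = 2, 1, 1, 1, and Δ_i = (y_(i+1) − y_i)/h_i = -1/2, 8, 4, 0:
  2·m_0 + 6·m_1 + 1·m_2 = 6(Δ_1 - Δ_0) = 51
  1·m_1 + 4·m_2 + 1·m_3 = 6(Δ_2 - Δ_1) = -24
  1·m_2 + 4·m_3 + 1·m_4 = 6(Δ_3 - Δ_2) = -24
Clamped end conditions give two more equations: 2h_0·m_0 + h_0·m_1 = 6(Δ_0 - g'(0)) = -3 and h_3·m_3 + 2h_3·m_4 = 6(g'(5) - Δ_3) = -24.
Hence m_0 = -1129/164, m_1 = 503/41, m_2 = -725/82, m_3 = -37/41, m_4 = -947/82.

-0.9024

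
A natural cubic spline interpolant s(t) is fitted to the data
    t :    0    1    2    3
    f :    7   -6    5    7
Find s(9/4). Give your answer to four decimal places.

6.8125

Put m_i = s'' at the i-th knot. Here h = (1, 1, 1) and Δ = (-13, 11, 2), so the interior equations h_(i-1)·m_(i-1) + 2(h_(i-1)+h_i)·m_i + h_i·m_(i+1) = 6(Δ_i − Δ_(i-1)) read
  1·m_0 + 4·m_1 + 1·m_2 = 6(Δ_1 - Δ_0) = 144
  1·m_1 + 4·m_2 + 1·m_3 = 6(Δ_2 - Δ_1) = -54
Natural end conditions: m_0 = m_3 = 0.
Forward elimination and back-substitution give m_0 = 0, m_1 = 42, m_2 = -24, m_3 = 0.
On [2, 3], s(t) = 5 + 10·(t - 2) - 12·(t - 2)² + 4·(t - 2)³.
With (t - 2) = 1/4: s(9/4) = 109/16.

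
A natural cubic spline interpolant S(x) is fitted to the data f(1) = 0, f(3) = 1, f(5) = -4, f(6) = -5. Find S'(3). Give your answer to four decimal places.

-1.4091

With m_i denoting the second derivative at x_i, h_i = 2, 2, 1, and Δ_i = (y_(i+1) − y_i)/h_i = 1/2, -5/2, -1:
  2·m_0 + 8·m_1 + 2·m_2 = 6(Δ_1 - Δ_0) = -18
  2·m_1 + 6·m_2 + 1·m_3 = 6(Δ_2 - Δ_1) = 9
Natural end conditions: m_0 = m_3 = 0.
Hence m_0 = 0, m_1 = -63/22, m_2 = 27/11, m_3 = 0.
On [3, 5], S'(x) = b_1 + 2c_1·(x - 3) + 3d_1·(x - 3)² with b_1 = Δ_1 - h_1(2m_1 + m_2)/6 = -31/22, c_1 = m_1/2 = -63/44, d_1 = (m_2 - m_1)/(6h_1) = 39/88. So S'(3) = -31/22.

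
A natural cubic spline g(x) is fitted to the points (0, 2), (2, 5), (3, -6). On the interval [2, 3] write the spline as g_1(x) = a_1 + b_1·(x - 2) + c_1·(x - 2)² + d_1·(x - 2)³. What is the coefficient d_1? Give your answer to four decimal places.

2.0833

Let M_i = g''(x_i). Step sizes h_i = 2, 1; slopes of the chords Δ_i = (y_(i+1) - y_i)/h_i = 3/2, -11.
  2·M_0 + 6·M_1 + 1·M_2 = 6(Δ_1 - Δ_0) = -75
Natural end conditions: M_0 = M_2 = 0.
Solving: M_0 = 0, M_1 = -25/2, M_2 = 0.
On [2, 3], with g_1(x) = a_1 + b_1·(x - 2) + c_1·(x - 2)² + d_1·(x - 2)³: c_1 = M_1/2 = -25/4, d_1 = (M_2 - M_1)/(6h_1) = 25/12, b_1 = Δ_1 - h_1(2M_1 + M_2)/6 = -41/6.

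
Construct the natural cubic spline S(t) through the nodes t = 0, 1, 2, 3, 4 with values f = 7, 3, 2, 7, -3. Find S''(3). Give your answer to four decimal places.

-26.3571

Write M_i for S''(x_i). With h_i = 1, 1, 1, 1 and divided differences Δ_i = -4, -1, 5, -10, the continuity of S' gives the tridiagonal system
  1·M_0 + 4·M_1 + 1·M_2 = 6(Δ_1 - Δ_0) = 18
  1·M_1 + 4·M_2 + 1·M_3 = 6(Δ_2 - Δ_1) = 36
  1·M_2 + 4·M_3 + 1·M_4 = 6(Δ_3 - Δ_2) = -90
Natural end conditions: M_0 = M_4 = 0.
Hence M_0 = 0, M_1 = 9/14, M_2 = 108/7, M_3 = -369/14, M_4 = 0.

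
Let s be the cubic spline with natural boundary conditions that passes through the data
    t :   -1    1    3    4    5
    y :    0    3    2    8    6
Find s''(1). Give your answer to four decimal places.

-4.0714

Put M_i = s'' at the i-th knot. Here h = (2, 2, 1, 1) and Δ = (3/2, -1/2, 6, -2), so the interior equations h_(i-1)·M_(i-1) + 2(h_(i-1)+h_i)·M_i + h_i·M_(i+1) = 6(Δ_i − Δ_(i-1)) read
  2·M_0 + 8·M_1 + 2·M_2 = 6(Δ_1 - Δ_0) = -12
  2·M_1 + 6·M_2 + 1·M_3 = 6(Δ_2 - Δ_1) = 39
  1·M_2 + 4·M_3 + 1·M_4 = 6(Δ_3 - Δ_2) = -48
Natural end conditions: M_0 = M_4 = 0.
Forward elimination and back-substitution give M_0 = 0, M_1 = -57/14, M_2 = 72/7, M_3 = -102/7, M_4 = 0.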